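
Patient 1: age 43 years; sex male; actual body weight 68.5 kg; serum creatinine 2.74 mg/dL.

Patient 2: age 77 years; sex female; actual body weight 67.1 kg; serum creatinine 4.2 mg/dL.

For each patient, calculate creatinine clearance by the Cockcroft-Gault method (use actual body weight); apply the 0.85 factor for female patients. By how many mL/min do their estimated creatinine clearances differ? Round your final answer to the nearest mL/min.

22 mL/min

Patient 1: CrCl = (140 − 43) × 68.5 / (72 × 2.74) = 6644.5 / 197.28 ≈ 33.7 mL/min
Patient 2: CrCl = (140 − 77) × 67.1 / (72 × 4.2) × 0.85 = 4227.3 / 302.40 × 0.85 ≈ 11.9 mL/min
|33.7 − 11.9| = 21.8 mL/min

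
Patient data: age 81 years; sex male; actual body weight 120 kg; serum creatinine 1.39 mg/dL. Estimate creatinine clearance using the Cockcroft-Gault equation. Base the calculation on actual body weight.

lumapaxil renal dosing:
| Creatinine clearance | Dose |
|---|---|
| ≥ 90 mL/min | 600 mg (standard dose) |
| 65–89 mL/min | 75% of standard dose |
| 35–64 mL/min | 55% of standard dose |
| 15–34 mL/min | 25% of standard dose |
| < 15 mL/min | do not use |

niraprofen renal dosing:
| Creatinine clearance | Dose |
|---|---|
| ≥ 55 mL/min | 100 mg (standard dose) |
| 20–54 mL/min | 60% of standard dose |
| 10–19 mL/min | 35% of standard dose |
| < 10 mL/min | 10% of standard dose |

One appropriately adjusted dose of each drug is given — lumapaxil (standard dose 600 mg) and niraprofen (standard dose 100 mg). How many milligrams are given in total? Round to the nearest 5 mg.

550 mg

CrCl = (140 − 81) × 120 / (72 × 1.39) = 7080.0 / 100.08 ≈ 70.7 mL/min
CrCl ≈ 71 mL/min.
lumapaxil: 65–89 mL/min → 75% of 600 mg = 450 mg.
niraprofen: ≥ 55 mL/min → 100% of 100 mg = 100 mg.
Total = 450 + 100 = 550 mg.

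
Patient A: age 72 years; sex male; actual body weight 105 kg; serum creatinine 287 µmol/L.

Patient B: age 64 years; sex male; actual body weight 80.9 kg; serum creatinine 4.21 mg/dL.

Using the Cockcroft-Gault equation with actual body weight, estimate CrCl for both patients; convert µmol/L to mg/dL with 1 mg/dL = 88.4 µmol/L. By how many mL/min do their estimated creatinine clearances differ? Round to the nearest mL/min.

10 mL/min

Patient A: SCr = 287 / 88.4 = 3.247 mg/dL
Patient A: CrCl = (140 − 72) × 105 / (72 × 3.247) = 7140.0 / 233.78 ≈ 30.5 mL/min
Patient B: CrCl = (140 − 64) × 80.9 / (72 × 4.21) = 6148.4 / 303.12 ≈ 20.3 mL/min
|30.5 − 20.3| = 10.2 mL/min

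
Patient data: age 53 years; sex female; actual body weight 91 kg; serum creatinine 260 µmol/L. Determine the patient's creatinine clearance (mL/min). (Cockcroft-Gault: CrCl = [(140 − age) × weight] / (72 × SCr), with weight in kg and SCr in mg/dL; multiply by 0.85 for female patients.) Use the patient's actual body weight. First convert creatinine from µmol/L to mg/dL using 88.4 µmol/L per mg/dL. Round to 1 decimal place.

SCr = 260 / 88.4 = 2.941 mg/dL
CrCl = (140 − 53) × 91 / (72 × 2.941) × 0.85 = 7917.0 / 211.75 × 0.85 ≈ 31.8 mL/min

31.8 mL/min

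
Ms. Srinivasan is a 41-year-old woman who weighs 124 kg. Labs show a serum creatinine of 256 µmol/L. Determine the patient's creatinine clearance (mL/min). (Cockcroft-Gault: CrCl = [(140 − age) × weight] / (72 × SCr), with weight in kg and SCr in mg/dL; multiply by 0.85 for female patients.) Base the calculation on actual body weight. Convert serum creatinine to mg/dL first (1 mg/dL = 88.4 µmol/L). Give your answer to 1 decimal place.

SCr = 256 / 88.4 = 2.896 mg/dL
CrCl = (140 − 41) × 124 / (72 × 2.896) × 0.85 = 12276.0 / 208.51 × 0.85 ≈ 50.0 mL/min

50.0 mL/min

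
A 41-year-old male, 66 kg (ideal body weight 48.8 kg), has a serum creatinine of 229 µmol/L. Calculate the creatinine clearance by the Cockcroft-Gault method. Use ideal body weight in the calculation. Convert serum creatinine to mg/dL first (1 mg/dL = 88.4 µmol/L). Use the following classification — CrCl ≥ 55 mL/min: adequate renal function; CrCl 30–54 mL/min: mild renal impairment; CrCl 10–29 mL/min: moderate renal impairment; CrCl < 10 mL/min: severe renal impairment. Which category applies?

moderate renal impairment

SCr = 229 / 88.4 = 2.59 mg/dL
CrCl = (140 − 41) × 48.8 / (72 × 2.59) = 4831.2 / 186.48 ≈ 25.9 mL/min
26 mL/min falls in the 'moderate renal impairment' range.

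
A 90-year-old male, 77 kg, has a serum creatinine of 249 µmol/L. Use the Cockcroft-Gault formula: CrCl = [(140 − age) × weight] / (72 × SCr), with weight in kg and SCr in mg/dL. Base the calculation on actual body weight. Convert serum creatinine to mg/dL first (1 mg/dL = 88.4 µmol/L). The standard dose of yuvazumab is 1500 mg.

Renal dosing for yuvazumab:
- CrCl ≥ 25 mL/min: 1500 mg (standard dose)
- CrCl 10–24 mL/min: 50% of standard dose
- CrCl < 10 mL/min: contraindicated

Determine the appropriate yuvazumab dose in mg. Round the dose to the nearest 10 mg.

SCr = 249 / 88.4 = 2.817 mg/dL
CrCl = (140 − 90) × 77 / (72 × 2.817) = 3850.0 / 202.82 ≈ 19.0 mL/min
CrCl ≈ 19 mL/min → bracket 10–24 mL/min.
50% of 1500 mg = 750 mg

750 mg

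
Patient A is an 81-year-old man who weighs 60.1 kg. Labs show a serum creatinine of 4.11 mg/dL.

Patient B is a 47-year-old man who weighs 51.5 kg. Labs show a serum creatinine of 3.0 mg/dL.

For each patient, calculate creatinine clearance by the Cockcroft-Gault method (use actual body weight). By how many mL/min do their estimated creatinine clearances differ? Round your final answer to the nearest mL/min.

10 mL/min

Patient A: CrCl = (140 − 81) × 60.1 / (72 × 4.11) = 3545.9 / 295.92 ≈ 12.0 mL/min
Patient B: CrCl = (140 − 47) × 51.5 / (72 × 3) = 4789.5 / 216.00 ≈ 22.2 mL/min
|12.0 − 22.2| = 10.2 mL/min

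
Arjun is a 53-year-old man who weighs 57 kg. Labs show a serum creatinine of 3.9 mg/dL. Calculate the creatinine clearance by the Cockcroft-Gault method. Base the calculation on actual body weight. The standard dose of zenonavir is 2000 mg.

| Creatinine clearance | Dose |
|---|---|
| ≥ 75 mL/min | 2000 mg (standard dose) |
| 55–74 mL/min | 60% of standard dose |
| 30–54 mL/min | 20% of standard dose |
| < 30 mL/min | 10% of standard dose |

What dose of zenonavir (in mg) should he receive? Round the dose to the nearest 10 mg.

200 mg

CrCl = (140 − 53) × 57 / (72 × 3.9) = 4959.0 / 280.80 ≈ 17.7 mL/min
CrCl ≈ 18 mL/min → bracket < 30 mL/min.
10% of 2000 mg = 200 mg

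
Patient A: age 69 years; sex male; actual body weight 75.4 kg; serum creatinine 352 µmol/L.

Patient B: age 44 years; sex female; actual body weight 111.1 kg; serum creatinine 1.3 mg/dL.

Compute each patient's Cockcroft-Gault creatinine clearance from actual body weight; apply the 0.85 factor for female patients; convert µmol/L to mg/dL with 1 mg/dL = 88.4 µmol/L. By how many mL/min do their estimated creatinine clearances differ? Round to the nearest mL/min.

78 mL/min

Patient A: SCr = 352 / 88.4 = 3.982 mg/dL
Patient A: CrCl = (140 − 69) × 75.4 / (72 × 3.982) = 5353.4 / 286.70 ≈ 18.7 mL/min
Patient B: CrCl = (140 − 44) × 111.1 / (72 × 1.3) × 0.85 = 10665.6 / 93.60 × 0.85 ≈ 96.9 mL/min
|18.7 − 96.9| = 78.2 mL/min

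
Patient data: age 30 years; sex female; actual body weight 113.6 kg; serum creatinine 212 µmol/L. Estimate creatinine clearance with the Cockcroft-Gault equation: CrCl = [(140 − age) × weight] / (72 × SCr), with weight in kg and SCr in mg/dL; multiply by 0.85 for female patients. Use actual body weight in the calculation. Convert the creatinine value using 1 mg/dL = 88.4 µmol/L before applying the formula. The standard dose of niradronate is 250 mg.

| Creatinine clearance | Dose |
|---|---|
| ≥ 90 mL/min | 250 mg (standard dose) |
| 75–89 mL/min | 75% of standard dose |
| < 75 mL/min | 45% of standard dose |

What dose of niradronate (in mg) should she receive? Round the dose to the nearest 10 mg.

110 mg

SCr = 212 / 88.4 = 2.398 mg/dL
CrCl = (140 − 30) × 113.6 / (72 × 2.398) × 0.85 = 12496.0 / 172.66 × 0.85 ≈ 61.5 mL/min
CrCl ≈ 62 mL/min → bracket < 75 mL/min.
45% of 250 mg = 112.5 mg → 110 mg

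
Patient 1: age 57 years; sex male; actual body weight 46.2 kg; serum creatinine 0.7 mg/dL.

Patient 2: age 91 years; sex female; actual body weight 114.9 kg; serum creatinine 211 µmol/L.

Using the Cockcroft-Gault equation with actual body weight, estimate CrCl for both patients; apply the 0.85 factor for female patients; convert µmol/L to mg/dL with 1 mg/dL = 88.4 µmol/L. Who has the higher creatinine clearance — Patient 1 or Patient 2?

Patient 1

Patient 1: CrCl = (140 − 57) × 46.2 / (72 × 0.7) = 3834.6 / 50.40 ≈ 76.1 mL/min
Patient 2: SCr = 211 / 88.4 = 2.387 mg/dL
Patient 2: CrCl = (140 − 91) × 114.9 / (72 × 2.387) × 0.85 = 5630.1 / 171.86 × 0.85 ≈ 27.8 mL/min
76.1 vs 27.8 mL/min → Patient 1 is higher.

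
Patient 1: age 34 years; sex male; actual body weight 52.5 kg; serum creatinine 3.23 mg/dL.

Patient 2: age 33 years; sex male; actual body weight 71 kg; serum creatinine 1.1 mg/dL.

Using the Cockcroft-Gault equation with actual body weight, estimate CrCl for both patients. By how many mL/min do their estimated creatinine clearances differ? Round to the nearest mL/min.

Patient 1: CrCl = (140 − 34) × 52.5 / (72 × 3.23) = 5565.0 / 232.56 ≈ 23.9 mL/min
Patient 2: CrCl = (140 − 33) × 71 / (72 × 1.1) = 7597.0 / 79.20 ≈ 95.9 mL/min
|23.9 − 95.9| = 72.0 mL/min

72 mL/min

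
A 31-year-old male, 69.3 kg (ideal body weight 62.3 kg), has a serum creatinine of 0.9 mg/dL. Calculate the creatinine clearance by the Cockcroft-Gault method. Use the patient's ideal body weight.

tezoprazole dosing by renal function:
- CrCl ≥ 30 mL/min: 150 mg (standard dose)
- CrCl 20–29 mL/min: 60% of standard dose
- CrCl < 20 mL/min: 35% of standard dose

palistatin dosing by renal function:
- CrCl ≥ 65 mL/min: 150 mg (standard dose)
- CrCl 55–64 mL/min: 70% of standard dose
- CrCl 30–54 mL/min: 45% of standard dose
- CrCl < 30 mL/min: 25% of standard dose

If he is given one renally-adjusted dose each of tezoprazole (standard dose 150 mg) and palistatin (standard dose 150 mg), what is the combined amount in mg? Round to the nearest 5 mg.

300 mg

CrCl = (140 − 31) × 62.3 / (72 × 0.9) = 6790.7 / 64.80 ≈ 104.8 mL/min
CrCl ≈ 105 mL/min.
tezoprazole: ≥ 30 mL/min → 100% of 150 mg = 150 mg.
palistatin: ≥ 65 mL/min → 100% of 150 mg = 150 mg.
Total = 150 + 150 = 300 mg.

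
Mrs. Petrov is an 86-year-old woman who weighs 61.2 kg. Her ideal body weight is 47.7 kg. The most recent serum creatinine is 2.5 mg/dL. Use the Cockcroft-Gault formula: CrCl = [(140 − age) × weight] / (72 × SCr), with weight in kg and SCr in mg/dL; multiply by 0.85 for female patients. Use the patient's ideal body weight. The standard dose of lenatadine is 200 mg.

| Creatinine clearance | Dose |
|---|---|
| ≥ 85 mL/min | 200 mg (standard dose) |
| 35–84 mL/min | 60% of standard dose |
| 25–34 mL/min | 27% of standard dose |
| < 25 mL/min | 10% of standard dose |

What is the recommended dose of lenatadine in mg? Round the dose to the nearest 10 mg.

20 mg

CrCl = (140 − 86) × 47.7 / (72 × 2.5) × 0.85 = 2575.8 / 180.00 × 0.85 ≈ 12.2 mL/min
CrCl ≈ 12 mL/min → bracket < 25 mL/min.
10% of 200 mg = 20 mg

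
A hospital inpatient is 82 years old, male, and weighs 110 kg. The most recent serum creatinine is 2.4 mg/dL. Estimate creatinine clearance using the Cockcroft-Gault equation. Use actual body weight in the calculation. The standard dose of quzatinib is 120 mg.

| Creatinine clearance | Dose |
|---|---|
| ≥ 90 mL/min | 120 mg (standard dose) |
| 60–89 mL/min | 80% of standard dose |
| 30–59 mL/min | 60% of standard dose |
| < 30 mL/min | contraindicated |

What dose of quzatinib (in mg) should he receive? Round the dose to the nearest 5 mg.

CrCl = (140 − 82) × 110 / (72 × 2.4) = 6380.0 / 172.80 ≈ 36.9 mL/min
CrCl ≈ 37 mL/min → bracket 30–59 mL/min.
60% of 120 mg = 72 mg → 70 mg

70 mg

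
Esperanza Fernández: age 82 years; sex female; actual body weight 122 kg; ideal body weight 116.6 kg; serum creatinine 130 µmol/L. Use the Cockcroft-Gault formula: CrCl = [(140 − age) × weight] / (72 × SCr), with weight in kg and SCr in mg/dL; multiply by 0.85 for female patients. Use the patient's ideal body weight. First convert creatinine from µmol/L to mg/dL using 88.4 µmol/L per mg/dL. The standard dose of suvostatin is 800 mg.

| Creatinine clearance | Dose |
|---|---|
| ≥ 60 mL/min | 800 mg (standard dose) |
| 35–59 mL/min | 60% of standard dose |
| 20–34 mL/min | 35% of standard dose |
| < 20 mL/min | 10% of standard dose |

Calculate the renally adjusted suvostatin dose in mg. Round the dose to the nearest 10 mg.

SCr = 130 / 88.4 = 1.471 mg/dL
CrCl = (140 − 82) × 116.6 / (72 × 1.471) × 0.85 = 6762.8 / 105.91 × 0.85 ≈ 54.3 mL/min
CrCl ≈ 54 mL/min → bracket 35–59 mL/min.
60% of 800 mg = 480 mg

480 mg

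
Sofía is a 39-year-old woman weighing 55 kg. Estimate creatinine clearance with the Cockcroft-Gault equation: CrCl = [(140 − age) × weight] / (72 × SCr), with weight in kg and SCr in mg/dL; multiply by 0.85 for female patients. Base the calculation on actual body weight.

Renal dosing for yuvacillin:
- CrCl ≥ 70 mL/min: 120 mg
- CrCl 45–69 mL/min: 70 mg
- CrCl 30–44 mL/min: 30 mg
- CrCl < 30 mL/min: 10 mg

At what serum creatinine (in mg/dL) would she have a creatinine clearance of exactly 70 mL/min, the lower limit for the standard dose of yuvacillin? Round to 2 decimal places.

0.94 mg/dL

Standard dose requires CrCl ≥ 70 mL/min.
Set (140 − 39) × 55 × 0.85 / (72 × SCr) = 70
SCr = (140 − 39) × 55 × 0.85 / (72 × 70) = 0.937 mg/dL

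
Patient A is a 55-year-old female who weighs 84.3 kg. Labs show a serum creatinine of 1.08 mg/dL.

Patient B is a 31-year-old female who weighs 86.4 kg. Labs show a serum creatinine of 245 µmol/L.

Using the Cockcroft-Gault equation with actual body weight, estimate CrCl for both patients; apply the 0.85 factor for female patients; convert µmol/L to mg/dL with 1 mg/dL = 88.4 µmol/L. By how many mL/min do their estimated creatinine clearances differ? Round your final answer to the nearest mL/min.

Patient A: CrCl = (140 − 55) × 84.3 / (72 × 1.08) × 0.85 = 7165.5 / 77.76 × 0.85 ≈ 78.3 mL/min
Patient B: SCr = 245 / 88.4 = 2.771 mg/dL
Patient B: CrCl = (140 − 31) × 86.4 / (72 × 2.771) × 0.85 = 9417.6 / 199.51 × 0.85 ≈ 40.1 mL/min
|78.3 − 40.1| = 38.2 mL/min

38 mL/min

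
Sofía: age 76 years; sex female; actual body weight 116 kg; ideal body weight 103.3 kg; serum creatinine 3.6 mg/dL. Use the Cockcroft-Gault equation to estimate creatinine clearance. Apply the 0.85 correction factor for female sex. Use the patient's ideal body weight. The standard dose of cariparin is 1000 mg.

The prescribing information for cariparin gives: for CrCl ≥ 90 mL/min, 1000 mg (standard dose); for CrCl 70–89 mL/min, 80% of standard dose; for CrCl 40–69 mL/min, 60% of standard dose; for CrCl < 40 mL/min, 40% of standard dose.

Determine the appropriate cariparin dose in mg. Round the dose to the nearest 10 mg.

CrCl = (140 − 76) × 103.3 / (72 × 3.6) × 0.85 = 6611.2 / 259.20 × 0.85 ≈ 21.7 mL/min
CrCl ≈ 22 mL/min → bracket < 40 mL/min.
40% of 1000 mg = 400 mg

400 mg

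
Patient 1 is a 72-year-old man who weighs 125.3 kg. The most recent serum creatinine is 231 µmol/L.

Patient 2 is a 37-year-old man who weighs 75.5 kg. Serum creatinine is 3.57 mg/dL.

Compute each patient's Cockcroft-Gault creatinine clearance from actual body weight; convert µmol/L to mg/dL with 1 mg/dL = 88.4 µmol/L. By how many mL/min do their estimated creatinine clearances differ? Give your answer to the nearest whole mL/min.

15 mL/min

Patient 1: SCr = 231 / 88.4 = 2.613 mg/dL
Patient 1: CrCl = (140 − 72) × 125.3 / (72 × 2.613) = 8520.4 / 188.14 ≈ 45.3 mL/min
Patient 2: CrCl = (140 − 37) × 75.5 / (72 × 3.57) = 7776.5 / 257.04 ≈ 30.3 mL/min
|45.3 − 30.3| = 15.0 mL/min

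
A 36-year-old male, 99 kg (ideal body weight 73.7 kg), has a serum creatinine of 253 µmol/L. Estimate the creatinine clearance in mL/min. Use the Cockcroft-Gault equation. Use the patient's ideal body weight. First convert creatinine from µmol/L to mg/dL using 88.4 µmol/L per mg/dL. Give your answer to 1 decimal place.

SCr = 253 / 88.4 = 2.862 mg/dL
CrCl = (140 − 36) × 73.7 / (72 × 2.862) = 7664.8 / 206.06 ≈ 37.2 mL/min

37.2 mL/min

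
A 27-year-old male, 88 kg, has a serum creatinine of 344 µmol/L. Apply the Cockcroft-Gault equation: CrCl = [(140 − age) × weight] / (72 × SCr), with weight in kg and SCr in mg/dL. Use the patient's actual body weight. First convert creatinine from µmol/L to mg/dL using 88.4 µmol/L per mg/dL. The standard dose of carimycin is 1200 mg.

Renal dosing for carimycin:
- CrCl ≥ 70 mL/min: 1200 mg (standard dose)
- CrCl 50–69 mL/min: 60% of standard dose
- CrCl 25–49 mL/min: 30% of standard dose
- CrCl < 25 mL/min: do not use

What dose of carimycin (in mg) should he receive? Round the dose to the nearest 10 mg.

360 mg

SCr = 344 / 88.4 = 3.891 mg/dL
CrCl = (140 − 27) × 88 / (72 × 3.891) = 9944.0 / 280.15 ≈ 35.5 mL/min
CrCl ≈ 35 mL/min → bracket 25–49 mL/min.
30% of 1200 mg = 360 mg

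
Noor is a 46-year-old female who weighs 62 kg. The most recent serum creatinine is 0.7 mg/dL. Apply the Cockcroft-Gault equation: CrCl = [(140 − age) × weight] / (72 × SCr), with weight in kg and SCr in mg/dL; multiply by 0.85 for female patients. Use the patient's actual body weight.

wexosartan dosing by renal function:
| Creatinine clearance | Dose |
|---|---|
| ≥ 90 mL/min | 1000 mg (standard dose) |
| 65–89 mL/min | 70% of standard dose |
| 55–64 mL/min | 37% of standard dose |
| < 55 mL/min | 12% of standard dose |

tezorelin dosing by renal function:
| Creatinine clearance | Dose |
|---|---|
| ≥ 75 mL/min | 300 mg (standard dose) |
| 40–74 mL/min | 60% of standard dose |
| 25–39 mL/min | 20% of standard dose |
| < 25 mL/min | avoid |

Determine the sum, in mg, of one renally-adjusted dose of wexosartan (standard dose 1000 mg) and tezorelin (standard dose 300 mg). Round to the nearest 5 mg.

1300 mg

CrCl = (140 − 46) × 62 / (72 × 0.7) × 0.85 = 5828.0 / 50.40 × 0.85 ≈ 98.3 mL/min
CrCl ≈ 98 mL/min.
wexosartan: ≥ 90 mL/min → 100% of 1000 mg = 1000 mg.
tezorelin: ≥ 75 mL/min → 100% of 300 mg = 300 mg.
Total = 1000 + 300 = 1300 mg.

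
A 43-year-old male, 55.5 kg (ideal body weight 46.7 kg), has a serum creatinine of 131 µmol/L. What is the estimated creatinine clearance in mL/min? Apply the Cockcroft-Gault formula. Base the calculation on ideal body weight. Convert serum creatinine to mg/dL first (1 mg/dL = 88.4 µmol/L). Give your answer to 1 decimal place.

SCr = 131 / 88.4 = 1.482 mg/dL
CrCl = (140 − 43) × 46.7 / (72 × 1.482) = 4529.9 / 106.70 ≈ 42.5 mL/min

42.5 mL/min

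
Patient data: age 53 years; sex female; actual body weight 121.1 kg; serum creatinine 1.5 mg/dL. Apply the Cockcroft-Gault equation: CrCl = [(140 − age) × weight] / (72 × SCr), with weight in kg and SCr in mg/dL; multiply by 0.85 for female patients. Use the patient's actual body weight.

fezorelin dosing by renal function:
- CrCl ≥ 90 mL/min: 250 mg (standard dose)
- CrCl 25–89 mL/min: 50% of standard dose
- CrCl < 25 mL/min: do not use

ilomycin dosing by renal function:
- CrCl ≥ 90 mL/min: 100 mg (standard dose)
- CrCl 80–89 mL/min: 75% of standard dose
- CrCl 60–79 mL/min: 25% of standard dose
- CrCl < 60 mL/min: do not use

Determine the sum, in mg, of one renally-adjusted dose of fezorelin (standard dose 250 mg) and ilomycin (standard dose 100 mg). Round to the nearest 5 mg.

CrCl = (140 − 53) × 121.1 / (72 × 1.5) × 0.85 = 10535.7 / 108.00 × 0.85 ≈ 82.9 mL/min
CrCl ≈ 83 mL/min.
fezorelin: 25–89 mL/min → 50% of 250 mg = 125 mg.
ilomycin: 80–89 mL/min → 75% of 100 mg = 75 mg.
Total = 125 + 75 = 200 mg.

200 mg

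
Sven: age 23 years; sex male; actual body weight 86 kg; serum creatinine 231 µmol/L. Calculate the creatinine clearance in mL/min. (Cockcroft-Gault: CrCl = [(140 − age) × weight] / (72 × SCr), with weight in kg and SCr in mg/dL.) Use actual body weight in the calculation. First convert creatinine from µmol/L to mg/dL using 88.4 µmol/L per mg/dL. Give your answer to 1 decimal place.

53.5 mL/min

SCr = 231 / 88.4 = 2.613 mg/dL
CrCl = (140 − 23) × 86 / (72 × 2.613) = 10062.0 / 188.14 ≈ 53.5 mL/min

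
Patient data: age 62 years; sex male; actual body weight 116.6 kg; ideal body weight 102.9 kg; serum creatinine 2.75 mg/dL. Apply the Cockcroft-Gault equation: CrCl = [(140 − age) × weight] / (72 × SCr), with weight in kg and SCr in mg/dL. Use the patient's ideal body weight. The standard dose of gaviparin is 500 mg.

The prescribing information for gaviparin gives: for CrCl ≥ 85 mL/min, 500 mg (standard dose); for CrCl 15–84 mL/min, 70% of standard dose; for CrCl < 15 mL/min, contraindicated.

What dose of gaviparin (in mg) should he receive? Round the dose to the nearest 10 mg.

CrCl = (140 − 62) × 102.9 / (72 × 2.75) = 8026.2 / 198.00 ≈ 40.5 mL/min
CrCl ≈ 41 mL/min → bracket 15–84 mL/min.
70% of 500 mg = 350 mg

350 mg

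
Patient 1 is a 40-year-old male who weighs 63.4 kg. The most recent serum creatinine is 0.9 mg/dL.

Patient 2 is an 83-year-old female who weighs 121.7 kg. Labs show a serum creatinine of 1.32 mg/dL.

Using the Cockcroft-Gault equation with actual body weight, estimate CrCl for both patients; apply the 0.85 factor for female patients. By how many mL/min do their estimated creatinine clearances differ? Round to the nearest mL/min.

Patient 1: CrCl = (140 − 40) × 63.4 / (72 × 0.9) = 6340.0 / 64.80 ≈ 97.8 mL/min
Patient 2: CrCl = (140 − 83) × 121.7 / (72 × 1.32) × 0.85 = 6936.9 / 95.04 × 0.85 ≈ 62.0 mL/min
|97.8 − 62.0| = 35.8 mL/min

36 mL/min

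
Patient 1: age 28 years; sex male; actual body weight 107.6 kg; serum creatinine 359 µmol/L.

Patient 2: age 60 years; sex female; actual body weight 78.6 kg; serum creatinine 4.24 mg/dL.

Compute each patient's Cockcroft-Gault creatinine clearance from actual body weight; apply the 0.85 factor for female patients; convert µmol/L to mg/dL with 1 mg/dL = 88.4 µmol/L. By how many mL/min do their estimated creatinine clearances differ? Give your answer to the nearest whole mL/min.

24 mL/min

Patient 1: SCr = 359 / 88.4 = 4.061 mg/dL
Patient 1: CrCl = (140 − 28) × 107.6 / (72 × 4.061) = 12051.2 / 292.39 ≈ 41.2 mL/min
Patient 2: CrCl = (140 − 60) × 78.6 / (72 × 4.24) × 0.85 = 6288.0 / 305.28 × 0.85 ≈ 17.5 mL/min
|41.2 − 17.5| = 23.7 mL/min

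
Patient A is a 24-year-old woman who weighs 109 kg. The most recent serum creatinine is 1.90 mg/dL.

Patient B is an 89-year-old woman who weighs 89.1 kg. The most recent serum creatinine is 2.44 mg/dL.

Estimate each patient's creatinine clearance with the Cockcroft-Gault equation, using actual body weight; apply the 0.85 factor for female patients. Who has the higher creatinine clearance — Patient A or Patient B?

Patient A

Patient A: CrCl = (140 − 24) × 109 / (72 × 1.9) × 0.85 = 12644.0 / 136.80 × 0.85 ≈ 78.6 mL/min
Patient B: CrCl = (140 − 89) × 89.1 / (72 × 2.44) × 0.85 = 4544.1 / 175.68 × 0.85 ≈ 22.0 mL/min
78.6 vs 22.0 mL/min → Patient A is higher.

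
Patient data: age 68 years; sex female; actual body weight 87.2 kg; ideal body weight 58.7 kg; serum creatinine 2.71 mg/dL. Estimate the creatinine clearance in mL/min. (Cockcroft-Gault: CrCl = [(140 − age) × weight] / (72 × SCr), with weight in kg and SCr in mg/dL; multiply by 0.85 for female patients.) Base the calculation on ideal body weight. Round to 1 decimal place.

CrCl = (140 − 68) × 58.7 / (72 × 2.71) × 0.85 = 4226.4 / 195.12 × 0.85 ≈ 18.4 mL/min

18.4 mL/min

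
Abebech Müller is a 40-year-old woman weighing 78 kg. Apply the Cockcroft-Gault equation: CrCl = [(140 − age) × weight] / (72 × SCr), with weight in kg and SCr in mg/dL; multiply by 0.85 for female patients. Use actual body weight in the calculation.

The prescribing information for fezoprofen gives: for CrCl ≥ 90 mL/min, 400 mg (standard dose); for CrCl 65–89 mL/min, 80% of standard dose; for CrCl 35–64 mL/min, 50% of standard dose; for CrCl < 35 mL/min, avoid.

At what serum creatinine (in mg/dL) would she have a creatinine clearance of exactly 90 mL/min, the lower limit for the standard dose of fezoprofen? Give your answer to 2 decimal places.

1.02 mg/dL

Standard dose requires CrCl ≥ 90 mL/min.
Set (140 − 40) × 78 × 0.85 / (72 × SCr) = 90
SCr = (140 − 40) × 78 × 0.85 / (72 × 90) = 1.023 mg/dL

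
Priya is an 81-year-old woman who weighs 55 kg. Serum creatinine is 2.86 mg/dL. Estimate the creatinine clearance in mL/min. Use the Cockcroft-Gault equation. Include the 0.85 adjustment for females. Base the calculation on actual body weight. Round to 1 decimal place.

13.4 mL/min

CrCl = (140 − 81) × 55 / (72 × 2.86) × 0.85 = 3245.0 / 205.92 × 0.85 ≈ 13.4 mL/min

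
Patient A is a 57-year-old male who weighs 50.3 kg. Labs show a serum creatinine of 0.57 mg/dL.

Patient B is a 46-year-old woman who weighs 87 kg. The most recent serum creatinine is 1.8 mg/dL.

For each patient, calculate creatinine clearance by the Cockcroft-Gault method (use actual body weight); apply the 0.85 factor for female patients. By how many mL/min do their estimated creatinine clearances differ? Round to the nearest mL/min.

Patient A: CrCl = (140 − 57) × 50.3 / (72 × 0.57) = 4174.9 / 41.04 ≈ 101.7 mL/min
Patient B: CrCl = (140 − 46) × 87 / (72 × 1.8) × 0.85 = 8178.0 / 129.60 × 0.85 ≈ 53.6 mL/min
|101.7 − 53.6| = 48.1 mL/min

48 mL/min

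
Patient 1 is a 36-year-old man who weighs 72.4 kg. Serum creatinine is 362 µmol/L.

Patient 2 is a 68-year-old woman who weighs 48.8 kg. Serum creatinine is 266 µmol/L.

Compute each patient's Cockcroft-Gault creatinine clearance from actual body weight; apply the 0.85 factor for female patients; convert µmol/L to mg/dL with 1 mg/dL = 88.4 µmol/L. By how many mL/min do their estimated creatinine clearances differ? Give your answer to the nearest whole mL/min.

Patient 1: SCr = 362 / 88.4 = 4.095 mg/dL
Patient 1: CrCl = (140 − 36) × 72.4 / (72 × 4.095) = 7529.6 / 294.84 ≈ 25.5 mL/min
Patient 2: SCr = 266 / 88.4 = 3.009 mg/dL
Patient 2: CrCl = (140 − 68) × 48.8 / (72 × 3.009) × 0.85 = 3513.6 / 216.65 × 0.85 ≈ 13.8 mL/min
|25.5 − 13.8| = 11.7 mL/min

12 mL/min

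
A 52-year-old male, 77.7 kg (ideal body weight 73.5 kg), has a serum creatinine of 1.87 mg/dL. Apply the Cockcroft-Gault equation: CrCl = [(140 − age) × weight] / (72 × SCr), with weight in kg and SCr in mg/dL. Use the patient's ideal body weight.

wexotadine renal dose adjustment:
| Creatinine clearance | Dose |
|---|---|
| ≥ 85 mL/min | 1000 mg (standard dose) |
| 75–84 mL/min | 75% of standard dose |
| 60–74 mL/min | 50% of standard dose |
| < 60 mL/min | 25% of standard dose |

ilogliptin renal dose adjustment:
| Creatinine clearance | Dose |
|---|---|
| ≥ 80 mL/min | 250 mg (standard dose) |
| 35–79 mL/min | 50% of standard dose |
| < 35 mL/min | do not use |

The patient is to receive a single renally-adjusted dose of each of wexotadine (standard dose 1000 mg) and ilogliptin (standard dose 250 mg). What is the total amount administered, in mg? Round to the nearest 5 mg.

CrCl = (140 − 52) × 73.5 / (72 × 1.87) = 6468.0 / 134.64 ≈ 48.0 mL/min
CrCl ≈ 48 mL/min.
wexotadine: < 60 mL/min → 25% of 1000 mg = 250 mg.
ilogliptin: 35–79 mL/min → 50% of 250 mg = 125 mg.
Total = 250 + 125 = 375 mg.

375 mg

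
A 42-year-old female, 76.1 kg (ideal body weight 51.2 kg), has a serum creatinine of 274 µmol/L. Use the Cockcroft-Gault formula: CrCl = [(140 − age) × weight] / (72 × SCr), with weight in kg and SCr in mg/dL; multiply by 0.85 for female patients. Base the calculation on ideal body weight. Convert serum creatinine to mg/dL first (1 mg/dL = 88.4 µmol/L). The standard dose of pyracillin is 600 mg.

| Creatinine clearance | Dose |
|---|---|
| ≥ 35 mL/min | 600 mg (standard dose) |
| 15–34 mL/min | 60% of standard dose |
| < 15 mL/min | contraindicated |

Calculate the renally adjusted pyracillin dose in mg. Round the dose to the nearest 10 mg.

360 mg

SCr = 274 / 88.4 = 3.1 mg/dL
CrCl = (140 − 42) × 51.2 / (72 × 3.1) × 0.85 = 5017.6 / 223.20 × 0.85 ≈ 19.1 mL/min
CrCl ≈ 19 mL/min → bracket 15–34 mL/min.
60% of 600 mg = 360 mg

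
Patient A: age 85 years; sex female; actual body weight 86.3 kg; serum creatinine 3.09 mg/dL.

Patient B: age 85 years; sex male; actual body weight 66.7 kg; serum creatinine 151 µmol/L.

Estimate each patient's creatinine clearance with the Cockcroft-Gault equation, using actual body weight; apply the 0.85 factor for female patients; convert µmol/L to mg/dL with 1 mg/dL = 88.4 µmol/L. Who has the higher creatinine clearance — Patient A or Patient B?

Patient A: CrCl = (140 − 85) × 86.3 / (72 × 3.09) × 0.85 = 4746.5 / 222.48 × 0.85 ≈ 18.1 mL/min
Patient B: SCr = 151 / 88.4 = 1.708 mg/dL
Patient B: CrCl = (140 − 85) × 66.7 / (72 × 1.708) = 3668.5 / 122.98 ≈ 29.8 mL/min
18.1 vs 29.8 mL/min → Patient B is higher.

Patient B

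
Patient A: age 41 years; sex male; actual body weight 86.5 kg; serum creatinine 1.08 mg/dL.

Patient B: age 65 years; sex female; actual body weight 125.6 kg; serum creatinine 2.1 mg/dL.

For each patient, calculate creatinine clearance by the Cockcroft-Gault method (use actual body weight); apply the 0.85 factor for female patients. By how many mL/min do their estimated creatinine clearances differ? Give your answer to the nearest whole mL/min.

Patient A: CrCl = (140 − 41) × 86.5 / (72 × 1.08) = 8563.5 / 77.76 ≈ 110.1 mL/min
Patient B: CrCl = (140 − 65) × 125.6 / (72 × 2.1) × 0.85 = 9420.0 / 151.20 × 0.85 ≈ 53.0 mL/min
|110.1 − 53.0| = 57.1 mL/min

57 mL/min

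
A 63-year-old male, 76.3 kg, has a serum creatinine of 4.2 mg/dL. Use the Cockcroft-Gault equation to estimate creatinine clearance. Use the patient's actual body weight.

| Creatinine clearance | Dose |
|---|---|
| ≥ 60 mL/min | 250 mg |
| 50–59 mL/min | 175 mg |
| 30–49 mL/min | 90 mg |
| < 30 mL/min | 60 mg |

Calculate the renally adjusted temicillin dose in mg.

60 mg

CrCl = (140 − 63) × 76.3 / (72 × 4.2) = 5875.1 / 302.40 ≈ 19.4 mL/min
CrCl ≈ 19 mL/min → bracket < 30 mL/min.
Dose for this bracket: 60 mg.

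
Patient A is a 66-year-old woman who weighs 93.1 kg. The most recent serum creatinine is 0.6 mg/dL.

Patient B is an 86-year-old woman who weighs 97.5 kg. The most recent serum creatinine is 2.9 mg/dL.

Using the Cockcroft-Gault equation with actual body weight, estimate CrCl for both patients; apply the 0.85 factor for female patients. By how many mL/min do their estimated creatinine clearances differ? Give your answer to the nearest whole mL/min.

Patient A: CrCl = (140 − 66) × 93.1 / (72 × 0.6) × 0.85 = 6889.4 / 43.20 × 0.85 ≈ 135.6 mL/min
Patient B: CrCl = (140 − 86) × 97.5 / (72 × 2.9) × 0.85 = 5265.0 / 208.80 × 0.85 ≈ 21.4 mL/min
|135.6 − 21.4| = 114.2 mL/min

114 mL/min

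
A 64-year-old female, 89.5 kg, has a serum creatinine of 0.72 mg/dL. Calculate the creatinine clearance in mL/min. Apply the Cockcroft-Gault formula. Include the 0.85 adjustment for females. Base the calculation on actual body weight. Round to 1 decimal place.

CrCl = (140 − 64) × 89.5 / (72 × 0.72) × 0.85 = 6802.0 / 51.84 × 0.85 ≈ 111.5 mL/min

111.5 mL/min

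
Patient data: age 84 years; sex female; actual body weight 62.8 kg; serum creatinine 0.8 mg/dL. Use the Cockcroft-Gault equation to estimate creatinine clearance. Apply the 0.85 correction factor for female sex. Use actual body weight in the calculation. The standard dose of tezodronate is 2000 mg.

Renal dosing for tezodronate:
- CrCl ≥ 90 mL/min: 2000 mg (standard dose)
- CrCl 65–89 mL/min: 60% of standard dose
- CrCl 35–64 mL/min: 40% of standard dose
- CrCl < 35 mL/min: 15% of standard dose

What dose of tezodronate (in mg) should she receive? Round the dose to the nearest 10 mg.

800 mg

CrCl = (140 − 84) × 62.8 / (72 × 0.8) × 0.85 = 3516.8 / 57.60 × 0.85 ≈ 51.9 mL/min
CrCl ≈ 52 mL/min → bracket 35–64 mL/min.
40% of 2000 mg = 800 mg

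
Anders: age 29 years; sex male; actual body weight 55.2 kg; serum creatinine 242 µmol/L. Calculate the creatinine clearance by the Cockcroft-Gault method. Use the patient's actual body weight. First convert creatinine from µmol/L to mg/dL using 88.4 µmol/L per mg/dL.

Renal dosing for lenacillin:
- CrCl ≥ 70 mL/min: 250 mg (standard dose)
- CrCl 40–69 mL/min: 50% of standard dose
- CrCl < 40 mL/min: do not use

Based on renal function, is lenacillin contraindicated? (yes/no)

yes

SCr = 242 / 88.4 = 2.738 mg/dL
CrCl = (140 − 29) × 55.2 / (72 × 2.738) = 6127.2 / 197.14 ≈ 31.1 mL/min
CrCl ≈ 31 mL/min, which is < 40 mL/min.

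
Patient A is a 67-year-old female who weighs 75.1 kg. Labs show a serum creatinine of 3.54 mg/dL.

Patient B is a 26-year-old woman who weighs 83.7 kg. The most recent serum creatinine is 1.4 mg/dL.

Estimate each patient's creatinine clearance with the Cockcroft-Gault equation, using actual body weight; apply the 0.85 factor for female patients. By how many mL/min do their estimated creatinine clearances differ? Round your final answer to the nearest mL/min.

Patient A: CrCl = (140 − 67) × 75.1 / (72 × 3.54) × 0.85 = 5482.3 / 254.88 × 0.85 ≈ 18.3 mL/min
Patient B: CrCl = (140 − 26) × 83.7 / (72 × 1.4) × 0.85 = 9541.8 / 100.80 × 0.85 ≈ 80.5 mL/min
|18.3 − 80.5| = 62.2 mL/min

62 mL/min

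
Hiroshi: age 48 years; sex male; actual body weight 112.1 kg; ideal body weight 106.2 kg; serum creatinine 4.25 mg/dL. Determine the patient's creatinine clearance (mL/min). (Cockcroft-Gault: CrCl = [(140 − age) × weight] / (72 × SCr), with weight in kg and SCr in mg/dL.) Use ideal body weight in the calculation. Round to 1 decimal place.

CrCl = (140 − 48) × 106.2 / (72 × 4.25) = 9770.4 / 306.00 ≈ 31.9 mL/min

31.9 mL/min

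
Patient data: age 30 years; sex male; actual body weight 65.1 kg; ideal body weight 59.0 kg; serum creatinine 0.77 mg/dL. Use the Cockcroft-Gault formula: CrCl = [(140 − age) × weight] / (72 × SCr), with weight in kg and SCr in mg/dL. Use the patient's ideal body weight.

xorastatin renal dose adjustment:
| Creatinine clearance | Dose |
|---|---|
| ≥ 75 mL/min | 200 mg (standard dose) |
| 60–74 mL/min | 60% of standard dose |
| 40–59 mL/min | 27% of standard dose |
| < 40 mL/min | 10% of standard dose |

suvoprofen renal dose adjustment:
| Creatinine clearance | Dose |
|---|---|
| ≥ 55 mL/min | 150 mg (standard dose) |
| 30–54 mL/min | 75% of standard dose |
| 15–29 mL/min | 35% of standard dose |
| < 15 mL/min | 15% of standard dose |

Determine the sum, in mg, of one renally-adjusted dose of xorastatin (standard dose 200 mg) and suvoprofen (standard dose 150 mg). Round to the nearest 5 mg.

CrCl = (140 − 30) × 59 / (72 × 0.77) = 6490.0 / 55.44 ≈ 117.1 mL/min
CrCl ≈ 117 mL/min.
xorastatin: ≥ 75 mL/min → 100% of 200 mg = 200 mg.
suvoprofen: ≥ 55 mL/min → 100% of 150 mg = 150 mg.
Total = 200 + 150 = 350 mg.

350 mg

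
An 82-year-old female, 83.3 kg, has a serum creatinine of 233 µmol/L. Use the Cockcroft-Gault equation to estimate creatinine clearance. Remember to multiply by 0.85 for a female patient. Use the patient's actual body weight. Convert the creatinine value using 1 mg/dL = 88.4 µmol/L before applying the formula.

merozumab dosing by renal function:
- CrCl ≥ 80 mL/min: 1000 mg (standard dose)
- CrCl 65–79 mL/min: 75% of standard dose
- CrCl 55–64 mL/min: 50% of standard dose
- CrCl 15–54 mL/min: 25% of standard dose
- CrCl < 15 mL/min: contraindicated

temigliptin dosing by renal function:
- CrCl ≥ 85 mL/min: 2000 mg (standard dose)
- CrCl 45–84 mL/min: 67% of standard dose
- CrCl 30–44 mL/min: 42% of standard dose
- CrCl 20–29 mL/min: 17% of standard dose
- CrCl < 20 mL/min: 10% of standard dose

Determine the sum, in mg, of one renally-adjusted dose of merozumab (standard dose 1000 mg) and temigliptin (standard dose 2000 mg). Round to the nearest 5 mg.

590 mg

SCr = 233 / 88.4 = 2.636 mg/dL
CrCl = (140 − 82) × 83.3 / (72 × 2.636) × 0.85 = 4831.4 / 189.79 × 0.85 ≈ 21.6 mL/min
CrCl ≈ 22 mL/min.
merozumab: 15–54 mL/min → 25% of 1000 mg = 250 mg.
temigliptin: 20–29 mL/min → 17% of 2000 mg = 340 mg.
Total = 250 + 340 = 590 mg.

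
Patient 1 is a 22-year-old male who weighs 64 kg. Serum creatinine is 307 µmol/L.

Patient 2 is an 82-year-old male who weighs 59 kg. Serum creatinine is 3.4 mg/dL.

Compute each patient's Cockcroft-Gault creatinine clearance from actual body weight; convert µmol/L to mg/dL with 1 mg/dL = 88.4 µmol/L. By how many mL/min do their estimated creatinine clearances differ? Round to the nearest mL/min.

Patient 1: SCr = 307 / 88.4 = 3.473 mg/dL
Patient 1: CrCl = (140 − 22) × 64 / (72 × 3.473) = 7552.0 / 250.06 ≈ 30.2 mL/min
Patient 2: CrCl = (140 − 82) × 59 / (72 × 3.4) = 3422.0 / 244.80 ≈ 14.0 mL/min
|30.2 − 14.0| = 16.2 mL/min

16 mL/min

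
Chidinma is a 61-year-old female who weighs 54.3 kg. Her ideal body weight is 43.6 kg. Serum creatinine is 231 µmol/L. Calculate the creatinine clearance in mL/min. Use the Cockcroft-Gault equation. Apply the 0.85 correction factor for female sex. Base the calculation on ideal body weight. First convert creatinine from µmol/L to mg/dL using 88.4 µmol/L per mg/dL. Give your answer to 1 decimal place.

15.6 mL/min

SCr = 231 / 88.4 = 2.613 mg/dL
CrCl = (140 − 61) × 43.6 / (72 × 2.613) × 0.85 = 3444.4 / 188.14 × 0.85 ≈ 15.6 mL/min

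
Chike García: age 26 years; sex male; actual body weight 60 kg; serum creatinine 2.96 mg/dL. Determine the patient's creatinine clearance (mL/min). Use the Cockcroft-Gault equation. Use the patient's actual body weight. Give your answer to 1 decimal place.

CrCl = (140 − 26) × 60 / (72 × 2.96) = 6840.0 / 213.12 ≈ 32.1 mL/min

32.1 mL/min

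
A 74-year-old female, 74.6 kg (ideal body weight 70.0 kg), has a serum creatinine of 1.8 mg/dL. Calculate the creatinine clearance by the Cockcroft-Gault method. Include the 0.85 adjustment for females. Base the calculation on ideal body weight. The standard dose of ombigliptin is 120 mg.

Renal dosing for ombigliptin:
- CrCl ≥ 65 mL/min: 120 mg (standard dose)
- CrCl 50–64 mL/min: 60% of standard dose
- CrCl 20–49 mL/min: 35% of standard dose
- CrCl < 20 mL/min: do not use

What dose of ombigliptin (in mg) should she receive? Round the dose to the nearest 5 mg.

CrCl = (140 − 74) × 70 / (72 × 1.8) × 0.85 = 4620.0 / 129.60 × 0.85 ≈ 30.3 mL/min
CrCl ≈ 30 mL/min → bracket 20–49 mL/min.
35% of 120 mg = 42 mg → 40 mg

40 mg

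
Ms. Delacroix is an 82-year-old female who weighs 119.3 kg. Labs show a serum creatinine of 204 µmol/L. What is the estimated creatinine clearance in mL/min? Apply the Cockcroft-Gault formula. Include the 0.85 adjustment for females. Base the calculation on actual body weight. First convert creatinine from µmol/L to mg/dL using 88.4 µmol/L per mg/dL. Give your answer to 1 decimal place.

35.4 mL/min

SCr = 204 / 88.4 = 2.308 mg/dL
CrCl = (140 − 82) × 119.3 / (72 × 2.308) × 0.85 = 6919.4 / 166.18 × 0.85 ≈ 35.4 mL/min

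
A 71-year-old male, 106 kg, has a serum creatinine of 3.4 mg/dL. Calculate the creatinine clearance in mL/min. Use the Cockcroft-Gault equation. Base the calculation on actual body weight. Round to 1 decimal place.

CrCl = (140 − 71) × 106 / (72 × 3.4) = 7314.0 / 244.80 ≈ 29.9 mL/min

29.9 mL/min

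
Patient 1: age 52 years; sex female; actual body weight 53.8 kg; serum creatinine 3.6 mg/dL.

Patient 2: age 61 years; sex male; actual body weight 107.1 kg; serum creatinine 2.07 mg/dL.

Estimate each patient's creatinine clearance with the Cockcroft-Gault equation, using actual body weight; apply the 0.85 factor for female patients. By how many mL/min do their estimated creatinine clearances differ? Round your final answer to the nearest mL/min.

Patient 1: CrCl = (140 − 52) × 53.8 / (72 × 3.6) × 0.85 = 4734.4 / 259.20 × 0.85 ≈ 15.5 mL/min
Patient 2: CrCl = (140 − 61) × 107.1 / (72 × 2.07) = 8460.9 / 149.04 ≈ 56.8 mL/min
|15.5 − 56.8| = 41.3 mL/min

41 mL/min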